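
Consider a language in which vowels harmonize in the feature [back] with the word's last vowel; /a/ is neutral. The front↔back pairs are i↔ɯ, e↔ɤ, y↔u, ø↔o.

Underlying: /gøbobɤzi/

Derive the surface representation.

/o/ harmonizes with /i/ ([-back]) → [ø]
/ɤ/ harmonizes with /i/ ([-back]) → [e]

[gøbøbezi]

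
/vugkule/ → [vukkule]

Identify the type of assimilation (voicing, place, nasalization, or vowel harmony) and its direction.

/g/→[k].
Each target copies a feature from the following segment, so the direction is regressive.

voicing assimilation, regressive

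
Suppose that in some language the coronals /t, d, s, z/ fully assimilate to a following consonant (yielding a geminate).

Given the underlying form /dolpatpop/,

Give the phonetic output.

[dolpappop]

/t/ before /p/ → [p] (total assimilation)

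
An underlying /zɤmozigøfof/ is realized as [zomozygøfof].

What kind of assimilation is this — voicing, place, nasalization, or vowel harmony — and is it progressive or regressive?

/ɤ/→[o] /i/→[y].
Vowels agree with the last vowel, so the harmony is regressive.

vowel harmony, regressive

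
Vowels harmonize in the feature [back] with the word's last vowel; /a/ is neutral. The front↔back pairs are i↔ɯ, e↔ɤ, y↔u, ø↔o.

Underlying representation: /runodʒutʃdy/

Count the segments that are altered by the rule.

/u/ harmonizes with /y/ ([-back]) → [y]
/o/ harmonizes with /y/ ([-back]) → [ø]
/u/ harmonizes with /y/ ([-back]) → [y]
3 segments change.

3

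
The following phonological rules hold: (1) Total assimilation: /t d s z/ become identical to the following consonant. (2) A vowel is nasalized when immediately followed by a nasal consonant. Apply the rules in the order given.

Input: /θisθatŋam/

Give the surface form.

[θiθθãŋŋãm]

Rule 1: /s/ before /θ/ → [θ] (total assimilation)
Rule 1: /t/ before /ŋ/ → [ŋ] (total assimilation)
After rule 1: θiθθaŋŋam
Rule 2: /a/ before nasal /ŋ/ → [ã]
Rule 2: /a/ before nasal /m/ → [ã]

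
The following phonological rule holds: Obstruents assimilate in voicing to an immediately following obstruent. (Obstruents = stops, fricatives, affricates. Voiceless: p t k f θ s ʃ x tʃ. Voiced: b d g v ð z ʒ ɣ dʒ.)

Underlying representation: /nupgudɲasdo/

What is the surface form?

[nubgudɲazdo]

/p/ before /g/ (voiced) → [b]
/s/ before /d/ (voiced) → [z]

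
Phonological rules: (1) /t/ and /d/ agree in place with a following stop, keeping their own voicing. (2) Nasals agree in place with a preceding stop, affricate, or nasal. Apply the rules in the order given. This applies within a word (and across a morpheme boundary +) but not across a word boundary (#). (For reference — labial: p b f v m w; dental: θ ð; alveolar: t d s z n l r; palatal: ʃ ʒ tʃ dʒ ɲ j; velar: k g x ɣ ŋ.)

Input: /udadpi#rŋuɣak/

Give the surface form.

Rule 1: /d/ before /p/ (labial) → [b]
After rule 1: udabpi#rŋuɣak
Rule 2: no segment meets the rule's conditions; no change.

[udabpi#rŋuɣak]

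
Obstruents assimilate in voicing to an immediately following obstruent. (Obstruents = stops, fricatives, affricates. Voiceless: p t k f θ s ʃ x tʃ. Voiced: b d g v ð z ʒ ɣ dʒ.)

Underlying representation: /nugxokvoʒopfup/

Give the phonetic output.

[nukxogvoʒopfup]

/g/ before /x/ (voiceless) → [k]
/k/ before /v/ (voiced) → [g]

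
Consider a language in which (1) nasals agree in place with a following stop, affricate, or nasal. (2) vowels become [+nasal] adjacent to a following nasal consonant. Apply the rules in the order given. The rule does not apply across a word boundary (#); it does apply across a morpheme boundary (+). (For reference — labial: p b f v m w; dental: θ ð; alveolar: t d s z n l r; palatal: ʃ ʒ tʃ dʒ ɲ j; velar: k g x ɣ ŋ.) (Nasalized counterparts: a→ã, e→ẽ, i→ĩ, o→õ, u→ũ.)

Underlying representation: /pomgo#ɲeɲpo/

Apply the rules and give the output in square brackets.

Rule 1: /m/ before /g/ (velar) → [ŋ]
Rule 1: /ɲ/ before /p/ (labial) → [m]
After rule 1: poŋgo#ɲempo
Rule 2: /o/ before nasal /ŋ/ → [õ]
Rule 2: /e/ before nasal /m/ → [ẽ]

[põŋgo#ɲẽmpo]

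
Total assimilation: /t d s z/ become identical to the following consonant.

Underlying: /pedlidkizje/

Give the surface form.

[pellikkijje]

/d/ before /l/ → [l] (total assimilation)
/d/ before /k/ → [k] (total assimilation)
/z/ before /j/ → [j] (total assimilation)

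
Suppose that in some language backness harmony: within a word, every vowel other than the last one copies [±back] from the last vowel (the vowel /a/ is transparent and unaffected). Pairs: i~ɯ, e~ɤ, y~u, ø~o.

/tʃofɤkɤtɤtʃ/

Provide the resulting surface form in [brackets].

no segment meets the rule's conditions; no change.

[tʃofɤkɤtɤtʃ]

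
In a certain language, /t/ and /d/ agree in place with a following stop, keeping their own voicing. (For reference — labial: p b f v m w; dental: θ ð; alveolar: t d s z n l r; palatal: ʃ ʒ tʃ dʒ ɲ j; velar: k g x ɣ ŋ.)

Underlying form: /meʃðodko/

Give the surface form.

/d/ before /k/ (velar) → [g]

[meʃðogko]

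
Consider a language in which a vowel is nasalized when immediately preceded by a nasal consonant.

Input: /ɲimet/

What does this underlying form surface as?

/i/ after nasal /ɲ/ → [ĩ]
/e/ after nasal /m/ → [ẽ]

[ɲĩmẽt]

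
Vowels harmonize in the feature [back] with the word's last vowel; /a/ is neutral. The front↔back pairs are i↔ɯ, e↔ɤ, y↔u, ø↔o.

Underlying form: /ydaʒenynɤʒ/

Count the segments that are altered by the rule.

/y/ harmonizes with /ɤ/ ([+back]) → [u]
/e/ harmonizes with /ɤ/ ([+back]) → [ɤ]
/y/ harmonizes with /ɤ/ ([+back]) → [u]
3 segments change.

3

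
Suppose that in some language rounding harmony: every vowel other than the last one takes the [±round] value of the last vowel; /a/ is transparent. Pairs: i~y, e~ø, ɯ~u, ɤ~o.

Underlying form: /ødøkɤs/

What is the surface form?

/ø/ harmonizes with /ɤ/ ([-round]) → [e]
/ø/ harmonizes with /ɤ/ ([-round]) → [e]

[edekɤs]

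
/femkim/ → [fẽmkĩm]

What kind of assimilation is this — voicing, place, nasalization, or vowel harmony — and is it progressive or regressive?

nasalization, regressive

/e/→[ẽ] /i/→[ĩ].
Each target copies a feature from the following segment, so the direction is regressive.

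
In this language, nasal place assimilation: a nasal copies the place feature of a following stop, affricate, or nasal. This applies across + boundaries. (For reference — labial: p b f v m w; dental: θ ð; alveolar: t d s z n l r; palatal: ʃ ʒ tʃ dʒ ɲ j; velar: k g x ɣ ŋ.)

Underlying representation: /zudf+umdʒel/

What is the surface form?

/m/ before /dʒ/ (palatal) → [ɲ]

[zudf+uɲdʒel]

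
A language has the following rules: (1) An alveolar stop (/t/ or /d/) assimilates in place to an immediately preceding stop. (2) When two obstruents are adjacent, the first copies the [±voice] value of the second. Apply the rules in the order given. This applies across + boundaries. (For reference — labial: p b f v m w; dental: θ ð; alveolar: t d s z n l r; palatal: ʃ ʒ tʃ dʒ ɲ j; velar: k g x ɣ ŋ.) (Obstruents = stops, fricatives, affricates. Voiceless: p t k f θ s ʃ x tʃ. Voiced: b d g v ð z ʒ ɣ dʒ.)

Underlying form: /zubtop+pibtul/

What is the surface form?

[zuppop+pippul]

Rule 1: /t/ after /b/ (labial) → [p]
Rule 1: /t/ after /b/ (labial) → [p]
After rule 1: zubpop+pibpul
Rule 2: /b/ before /p/ (voiceless) → [p]
Rule 2: /b/ before /p/ (voiceless) → [p]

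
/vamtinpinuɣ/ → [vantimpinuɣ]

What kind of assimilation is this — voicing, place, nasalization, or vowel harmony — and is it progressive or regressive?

place assimilation, regressive

/m/→[n] /n/→[m].
Each target copies a feature from the following segment, so the direction is regressive.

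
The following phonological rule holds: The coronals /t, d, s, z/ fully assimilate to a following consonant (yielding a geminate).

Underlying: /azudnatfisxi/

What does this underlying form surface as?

/d/ before /n/ → [n] (total assimilation)
/t/ before /f/ → [f] (total assimilation)
/s/ before /x/ → [x] (total assimilation)

[azunnaffixxi]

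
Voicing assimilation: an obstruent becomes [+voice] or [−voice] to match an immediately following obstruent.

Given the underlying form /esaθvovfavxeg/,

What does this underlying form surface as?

[esaðvoffafxeg]

/θ/ before /v/ (voiced) → [ð]
/v/ before /f/ (voiceless) → [f]
/v/ before /x/ (voiceless) → [f]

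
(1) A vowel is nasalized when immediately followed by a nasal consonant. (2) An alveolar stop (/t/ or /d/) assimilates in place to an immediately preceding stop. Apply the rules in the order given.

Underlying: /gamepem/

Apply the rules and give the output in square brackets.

Rule 1: /a/ before nasal /m/ → [ã]
Rule 1: /e/ before nasal /m/ → [ẽ]
After rule 1: gãmepẽm
Rule 2: no segment meets the rule's conditions; no change.

[gãmepẽm]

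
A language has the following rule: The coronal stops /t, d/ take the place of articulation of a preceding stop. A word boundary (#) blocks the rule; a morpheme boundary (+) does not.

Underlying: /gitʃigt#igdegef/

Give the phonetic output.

[gitʃigk#iggegef]

/t/ after /g/ (velar) → [k]
/d/ after /g/ (velar) → [g]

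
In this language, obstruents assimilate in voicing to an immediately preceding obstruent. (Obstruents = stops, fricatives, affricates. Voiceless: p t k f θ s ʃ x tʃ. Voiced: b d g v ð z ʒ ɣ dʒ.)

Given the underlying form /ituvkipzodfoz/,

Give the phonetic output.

[ituvgipsodvoz]

/k/ after /v/ (voiced) → [g]
/z/ after /p/ (voiceless) → [s]
/f/ after /d/ (voiced) → [v]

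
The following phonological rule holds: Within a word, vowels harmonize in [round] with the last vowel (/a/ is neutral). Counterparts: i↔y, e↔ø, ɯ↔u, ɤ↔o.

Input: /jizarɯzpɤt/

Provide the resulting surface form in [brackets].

no segment meets the rule's conditions; no change.

[jizarɯzpɤt]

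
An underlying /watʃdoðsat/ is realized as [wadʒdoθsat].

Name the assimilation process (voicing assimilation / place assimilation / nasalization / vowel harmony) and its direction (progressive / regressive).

/tʃ/→[dʒ] /ð/→[θ].
Each target copies a feature from the following segment, so the direction is regressive.

voicing assimilation, regressive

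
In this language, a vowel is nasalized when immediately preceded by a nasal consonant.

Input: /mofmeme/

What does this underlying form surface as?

[mõfmẽmẽ]

/o/ after nasal /m/ → [õ]
/e/ after nasal /m/ → [ẽ]
/e/ after nasal /m/ → [ẽ]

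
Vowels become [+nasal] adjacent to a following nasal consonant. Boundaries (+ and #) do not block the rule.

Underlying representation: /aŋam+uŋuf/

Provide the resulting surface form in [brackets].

[ãŋãm+ũŋuf]

/a/ before nasal /ŋ/ → [ã]
/a/ before nasal /m/ → [ã]
/u/ before nasal /ŋ/ → [ũ]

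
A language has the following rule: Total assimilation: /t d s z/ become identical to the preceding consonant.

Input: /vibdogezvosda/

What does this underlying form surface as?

/d/ after /b/ → [b] (total assimilation)
/d/ after /s/ → [s] (total assimilation)

[vibbogezvossa]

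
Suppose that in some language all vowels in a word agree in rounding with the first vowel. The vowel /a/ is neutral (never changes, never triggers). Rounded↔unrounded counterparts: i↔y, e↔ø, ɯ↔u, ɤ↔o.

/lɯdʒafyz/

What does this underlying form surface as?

/y/ harmonizes with /ɯ/ ([-round]) → [i]

[lɯdʒafiz]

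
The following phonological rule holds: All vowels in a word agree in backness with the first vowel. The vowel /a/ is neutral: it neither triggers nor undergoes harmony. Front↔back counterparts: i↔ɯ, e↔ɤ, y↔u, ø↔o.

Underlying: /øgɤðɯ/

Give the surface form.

[øgeði]

/ɤ/ harmonizes with /ø/ ([-back]) → [e]
/ɯ/ harmonizes with /ø/ ([-back]) → [i]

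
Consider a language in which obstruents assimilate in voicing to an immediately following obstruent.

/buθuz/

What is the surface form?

[buθuz]

no segment meets the rule's conditions; no change.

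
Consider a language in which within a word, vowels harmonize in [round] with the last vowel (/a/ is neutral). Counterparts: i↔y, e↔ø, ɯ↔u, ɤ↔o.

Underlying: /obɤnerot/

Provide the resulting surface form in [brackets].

[obonørot]

/ɤ/ harmonizes with /o/ ([+round]) → [o]
/e/ harmonizes with /o/ ([+round]) → [ø]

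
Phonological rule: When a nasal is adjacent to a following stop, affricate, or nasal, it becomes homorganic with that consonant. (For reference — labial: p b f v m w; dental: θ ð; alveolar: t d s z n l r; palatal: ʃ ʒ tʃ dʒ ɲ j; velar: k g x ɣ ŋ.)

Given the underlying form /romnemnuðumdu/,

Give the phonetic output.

/m/ before /n/ (alveolar) → [n]
/m/ before /n/ (alveolar) → [n]
/m/ before /d/ (alveolar) → [n]

[ronnennuðundu]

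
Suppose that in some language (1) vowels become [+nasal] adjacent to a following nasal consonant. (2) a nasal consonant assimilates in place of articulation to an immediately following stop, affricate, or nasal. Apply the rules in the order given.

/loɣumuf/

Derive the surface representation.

[loɣũmuf]

Rule 1: /u/ before nasal /m/ → [ũ]
After rule 1: loɣũmuf
Rule 2: no segment meets the rule's conditions; no change.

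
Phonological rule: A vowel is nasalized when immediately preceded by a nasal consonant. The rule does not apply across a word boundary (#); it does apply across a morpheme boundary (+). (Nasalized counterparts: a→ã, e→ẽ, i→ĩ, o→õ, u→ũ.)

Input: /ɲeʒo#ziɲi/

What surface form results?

[ɲẽʒo#ziɲĩ]

/e/ after nasal /ɲ/ → [ẽ]
/i/ after nasal /ɲ/ → [ĩ]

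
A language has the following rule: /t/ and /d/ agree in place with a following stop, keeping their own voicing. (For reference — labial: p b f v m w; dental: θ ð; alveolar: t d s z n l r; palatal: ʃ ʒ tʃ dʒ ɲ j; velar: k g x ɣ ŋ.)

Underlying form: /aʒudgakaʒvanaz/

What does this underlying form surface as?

/d/ before /g/ (velar) → [g]

[aʒuggakaʒvanaz]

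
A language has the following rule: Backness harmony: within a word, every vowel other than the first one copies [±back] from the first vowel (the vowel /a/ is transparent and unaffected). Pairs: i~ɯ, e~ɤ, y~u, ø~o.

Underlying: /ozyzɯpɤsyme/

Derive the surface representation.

[ozuzɯpɤsumɤ]

/y/ harmonizes with /o/ ([+back]) → [u]
/y/ harmonizes with /o/ ([+back]) → [u]
/e/ harmonizes with /o/ ([+back]) → [ɤ]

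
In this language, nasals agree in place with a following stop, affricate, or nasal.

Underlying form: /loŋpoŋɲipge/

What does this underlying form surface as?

[lompoɲɲipge]

/ŋ/ before /p/ (labial) → [m]
/ŋ/ before /ɲ/ (palatal) → [ɲ]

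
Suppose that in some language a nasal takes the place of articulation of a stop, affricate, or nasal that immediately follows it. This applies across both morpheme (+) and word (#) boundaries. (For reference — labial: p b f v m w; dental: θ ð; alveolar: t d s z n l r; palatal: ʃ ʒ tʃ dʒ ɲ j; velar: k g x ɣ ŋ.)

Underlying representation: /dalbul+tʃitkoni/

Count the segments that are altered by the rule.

0

No segment meets the rule's conditions.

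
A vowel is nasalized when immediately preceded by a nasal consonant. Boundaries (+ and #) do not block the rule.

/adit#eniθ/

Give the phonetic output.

/i/ after nasal /n/ → [ĩ]

[adit#enĩθ]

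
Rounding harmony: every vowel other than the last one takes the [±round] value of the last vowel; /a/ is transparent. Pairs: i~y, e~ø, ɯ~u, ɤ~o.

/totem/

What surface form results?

/o/ harmonizes with /e/ ([-round]) → [ɤ]

[tɤtem]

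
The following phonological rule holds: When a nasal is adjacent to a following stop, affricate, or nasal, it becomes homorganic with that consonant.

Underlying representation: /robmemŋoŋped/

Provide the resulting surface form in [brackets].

/m/ before /ŋ/ (velar) → [ŋ]
/ŋ/ before /p/ (labial) → [m]

[robmeŋŋomped]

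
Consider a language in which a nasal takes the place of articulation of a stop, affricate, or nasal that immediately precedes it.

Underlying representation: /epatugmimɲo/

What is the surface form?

[epatugŋimmo]

/m/ after /g/ (velar) → [ŋ]
/ɲ/ after /m/ (labial) → [m]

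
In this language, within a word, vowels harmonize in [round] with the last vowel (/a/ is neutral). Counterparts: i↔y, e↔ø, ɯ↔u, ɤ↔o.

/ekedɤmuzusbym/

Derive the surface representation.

[økødomuzusbym]

/e/ harmonizes with /y/ ([+round]) → [ø]
/e/ harmonizes with /y/ ([+round]) → [ø]
/ɤ/ harmonizes with /y/ ([+round]) → [o]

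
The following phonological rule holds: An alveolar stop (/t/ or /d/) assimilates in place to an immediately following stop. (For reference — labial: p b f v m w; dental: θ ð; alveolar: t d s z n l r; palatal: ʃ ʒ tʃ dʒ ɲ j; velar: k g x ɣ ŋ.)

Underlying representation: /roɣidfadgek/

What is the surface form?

[roɣidfaggek]

/d/ before /g/ (velar) → [g]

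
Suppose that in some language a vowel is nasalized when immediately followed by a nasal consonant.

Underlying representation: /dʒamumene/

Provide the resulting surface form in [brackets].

[dʒãmũmẽne]

/a/ before nasal /m/ → [ã]
/u/ before nasal /m/ → [ũ]
/e/ before nasal /n/ → [ẽ]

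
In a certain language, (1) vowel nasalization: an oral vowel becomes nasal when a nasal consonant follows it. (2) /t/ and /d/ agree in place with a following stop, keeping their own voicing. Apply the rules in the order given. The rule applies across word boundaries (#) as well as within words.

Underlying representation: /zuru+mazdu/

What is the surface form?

[zurũ+mazdu]

Rule 1: /u/ before nasal /m/ → [ũ]
After rule 1: zurũ+mazdu
Rule 2: no segment meets the rule's conditions; no change.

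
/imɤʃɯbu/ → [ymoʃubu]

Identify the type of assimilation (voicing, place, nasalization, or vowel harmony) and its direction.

vowel harmony, regressive

/i/→[y] /ɤ/→[o] /ɯ/→[u].
Vowels agree with the last vowel, so the harmony is regressive.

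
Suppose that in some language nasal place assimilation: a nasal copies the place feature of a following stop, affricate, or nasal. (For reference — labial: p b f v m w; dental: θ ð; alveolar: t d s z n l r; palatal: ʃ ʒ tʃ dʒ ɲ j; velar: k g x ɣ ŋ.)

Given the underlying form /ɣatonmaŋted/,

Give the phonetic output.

/n/ before /m/ (labial) → [m]
/ŋ/ before /t/ (alveolar) → [n]

[ɣatommanted]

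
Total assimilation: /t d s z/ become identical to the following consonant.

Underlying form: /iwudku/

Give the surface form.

/d/ before /k/ → [k] (total assimilation)

[iwukku]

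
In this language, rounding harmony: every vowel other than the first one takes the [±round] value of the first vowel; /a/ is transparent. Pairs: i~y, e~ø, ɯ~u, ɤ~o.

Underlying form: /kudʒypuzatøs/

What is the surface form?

no segment meets the rule's conditions; no change.

[kudʒypuzatøs]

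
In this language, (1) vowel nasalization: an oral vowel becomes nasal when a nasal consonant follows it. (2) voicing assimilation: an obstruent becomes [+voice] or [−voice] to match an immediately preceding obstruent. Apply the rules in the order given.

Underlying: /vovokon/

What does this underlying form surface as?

[vovokõn]

Rule 1: /o/ before nasal /n/ → [õ]
After rule 1: vovokõn
Rule 2: no segment meets the rule's conditions; no change.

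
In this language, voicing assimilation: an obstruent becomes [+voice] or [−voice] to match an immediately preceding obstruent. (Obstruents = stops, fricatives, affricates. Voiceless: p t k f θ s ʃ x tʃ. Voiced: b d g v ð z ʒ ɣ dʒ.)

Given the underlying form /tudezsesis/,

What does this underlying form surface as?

[tudezzesis]

/s/ after /z/ (voiced) → [z]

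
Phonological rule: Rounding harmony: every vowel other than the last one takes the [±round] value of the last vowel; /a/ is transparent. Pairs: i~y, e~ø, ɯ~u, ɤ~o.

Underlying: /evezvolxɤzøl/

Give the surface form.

[øvøzvolxozøl]

/e/ harmonizes with /ø/ ([+round]) → [ø]
/e/ harmonizes with /ø/ ([+round]) → [ø]
/ɤ/ harmonizes with /ø/ ([+round]) → [o]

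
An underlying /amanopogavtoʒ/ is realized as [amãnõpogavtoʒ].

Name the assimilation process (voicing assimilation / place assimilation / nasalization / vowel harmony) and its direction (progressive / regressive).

nasalization, progressive

/a/→[ã] /o/→[õ].
Each target copies a feature from the preceding segment, so the direction is progressive.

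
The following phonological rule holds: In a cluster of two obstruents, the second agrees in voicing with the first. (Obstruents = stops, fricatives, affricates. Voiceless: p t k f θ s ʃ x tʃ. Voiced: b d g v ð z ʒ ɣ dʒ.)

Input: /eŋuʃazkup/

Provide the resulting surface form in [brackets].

[eŋuʃazgup]

/k/ after /z/ (voiced) → [g]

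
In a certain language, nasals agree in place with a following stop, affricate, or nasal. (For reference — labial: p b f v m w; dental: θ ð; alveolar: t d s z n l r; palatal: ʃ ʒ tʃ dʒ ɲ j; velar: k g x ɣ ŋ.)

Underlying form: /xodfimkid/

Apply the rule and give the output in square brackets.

/m/ before /k/ (velar) → [ŋ]

[xodfiŋkid]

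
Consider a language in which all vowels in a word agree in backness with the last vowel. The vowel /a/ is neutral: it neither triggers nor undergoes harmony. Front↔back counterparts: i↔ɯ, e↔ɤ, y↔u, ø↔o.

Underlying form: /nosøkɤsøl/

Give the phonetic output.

/o/ harmonizes with /ø/ ([-back]) → [ø]
/ɤ/ harmonizes with /ø/ ([-back]) → [e]

[nøsøkesøl]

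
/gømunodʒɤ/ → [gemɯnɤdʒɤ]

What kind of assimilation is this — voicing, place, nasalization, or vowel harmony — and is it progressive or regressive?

vowel harmony, regressive

/ø/→[e] /u/→[ɯ] /o/→[ɤ].
Vowels agree with the last vowel, so the harmony is regressive.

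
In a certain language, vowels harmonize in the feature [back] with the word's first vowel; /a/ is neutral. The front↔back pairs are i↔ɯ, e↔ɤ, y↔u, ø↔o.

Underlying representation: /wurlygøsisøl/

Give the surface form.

[wurlugosɯsol]

/y/ harmonizes with /u/ ([+back]) → [u]
/ø/ harmonizes with /u/ ([+back]) → [o]
/i/ harmonizes with /u/ ([+back]) → [ɯ]
/ø/ harmonizes with /u/ ([+back]) → [o]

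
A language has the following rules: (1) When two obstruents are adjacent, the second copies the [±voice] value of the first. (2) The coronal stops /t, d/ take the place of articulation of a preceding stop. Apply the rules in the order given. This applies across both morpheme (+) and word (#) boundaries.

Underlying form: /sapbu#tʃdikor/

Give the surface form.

Rule 1: /b/ after /p/ (voiceless) → [p]
Rule 1: /d/ after /tʃ/ (voiceless) → [t]
After rule 1: sappu#tʃtikor
Rule 2: no segment meets the rule's conditions; no change.

[sappu#tʃtikor]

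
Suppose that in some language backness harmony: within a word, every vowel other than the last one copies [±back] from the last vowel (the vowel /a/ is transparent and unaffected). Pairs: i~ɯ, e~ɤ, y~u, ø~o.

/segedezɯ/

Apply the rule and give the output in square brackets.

[sɤgɤdɤzɯ]

/e/ harmonizes with /ɯ/ ([+back]) → [ɤ]
/e/ harmonizes with /ɯ/ ([+back]) → [ɤ]
/e/ harmonizes with /ɯ/ ([+back]) → [ɤ]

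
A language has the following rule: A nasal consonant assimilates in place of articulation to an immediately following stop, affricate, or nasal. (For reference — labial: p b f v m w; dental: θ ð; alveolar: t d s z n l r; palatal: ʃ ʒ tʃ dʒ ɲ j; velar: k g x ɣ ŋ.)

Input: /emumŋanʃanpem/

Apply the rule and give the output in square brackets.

/m/ before /ŋ/ (velar) → [ŋ]
/n/ before /p/ (labial) → [m]

[emuŋŋanʃampem]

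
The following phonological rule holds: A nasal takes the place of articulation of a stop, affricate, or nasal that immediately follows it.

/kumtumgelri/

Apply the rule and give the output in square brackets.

/m/ before /t/ (alveolar) → [n]
/m/ before /g/ (velar) → [ŋ]

[kuntuŋgelri]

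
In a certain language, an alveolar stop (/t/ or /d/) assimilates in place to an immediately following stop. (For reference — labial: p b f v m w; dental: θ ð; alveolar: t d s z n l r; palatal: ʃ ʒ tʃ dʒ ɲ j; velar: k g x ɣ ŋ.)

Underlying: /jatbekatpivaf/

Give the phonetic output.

/t/ before /b/ (labial) → [p]
/t/ before /p/ (labial) → [p]

[japbekappivaf]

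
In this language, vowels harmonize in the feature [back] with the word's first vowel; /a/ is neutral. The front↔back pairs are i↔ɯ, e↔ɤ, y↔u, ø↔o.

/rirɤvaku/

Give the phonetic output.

[rirevaky]

/ɤ/ harmonizes with /i/ ([-back]) → [e]
/u/ harmonizes with /i/ ([-back]) → [y]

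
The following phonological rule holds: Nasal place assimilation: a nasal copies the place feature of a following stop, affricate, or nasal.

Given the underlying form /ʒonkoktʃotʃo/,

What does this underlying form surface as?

[ʒoŋkoktʃotʃo]

/n/ before /k/ (velar) → [ŋ]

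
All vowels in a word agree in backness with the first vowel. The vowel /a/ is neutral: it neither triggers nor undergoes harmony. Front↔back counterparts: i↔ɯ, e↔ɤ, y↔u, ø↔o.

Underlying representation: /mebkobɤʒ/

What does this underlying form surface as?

[mebkøbeʒ]

/o/ harmonizes with /e/ ([-back]) → [ø]
/ɤ/ harmonizes with /e/ ([-back]) → [e]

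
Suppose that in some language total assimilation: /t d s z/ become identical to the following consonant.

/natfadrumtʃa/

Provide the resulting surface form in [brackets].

[naffarrumtʃa]

/t/ before /f/ → [f] (total assimilation)
/d/ before /r/ → [r] (total assimilation)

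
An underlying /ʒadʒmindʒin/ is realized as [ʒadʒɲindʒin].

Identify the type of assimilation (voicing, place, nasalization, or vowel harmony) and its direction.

place assimilation, progressive

/m/→[ɲ].
Each target copies a feature from the preceding segment, so the direction is progressive.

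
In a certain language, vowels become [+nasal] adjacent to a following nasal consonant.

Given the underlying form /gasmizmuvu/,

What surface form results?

no segment meets the rule's conditions; no change.

[gasmizmuvu]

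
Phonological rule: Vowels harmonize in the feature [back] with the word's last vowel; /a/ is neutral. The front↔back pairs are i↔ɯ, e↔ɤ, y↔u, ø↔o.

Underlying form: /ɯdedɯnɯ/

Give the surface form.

[ɯdɤdɯnɯ]

/e/ harmonizes with /ɯ/ ([+back]) → [ɤ]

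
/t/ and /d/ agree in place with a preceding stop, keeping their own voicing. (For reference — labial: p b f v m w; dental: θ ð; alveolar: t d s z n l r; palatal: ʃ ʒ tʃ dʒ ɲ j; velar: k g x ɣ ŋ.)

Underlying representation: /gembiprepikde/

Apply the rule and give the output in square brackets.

[gembiprepikge]

/d/ after /k/ (velar) → [g]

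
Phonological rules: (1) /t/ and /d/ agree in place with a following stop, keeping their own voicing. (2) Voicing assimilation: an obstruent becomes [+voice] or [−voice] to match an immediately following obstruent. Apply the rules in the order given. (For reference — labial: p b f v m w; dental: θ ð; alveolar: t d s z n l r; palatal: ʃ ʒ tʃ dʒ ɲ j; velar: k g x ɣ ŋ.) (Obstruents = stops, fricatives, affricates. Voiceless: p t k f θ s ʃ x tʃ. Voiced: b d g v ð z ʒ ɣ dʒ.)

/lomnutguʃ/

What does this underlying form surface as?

[lomnugguʃ]

Rule 1: /t/ before /g/ (velar) → [k]
After rule 1: lomnukguʃ
Rule 2: /k/ before /g/ (voiced) → [g]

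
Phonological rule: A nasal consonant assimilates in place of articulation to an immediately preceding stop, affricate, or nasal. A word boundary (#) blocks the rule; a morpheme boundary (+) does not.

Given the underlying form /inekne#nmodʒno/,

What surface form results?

[inekŋe#nnodʒɲo]

/n/ after /k/ (velar) → [ŋ]
/m/ after /n/ (alveolar) → [n]
/n/ after /dʒ/ (palatal) → [ɲ]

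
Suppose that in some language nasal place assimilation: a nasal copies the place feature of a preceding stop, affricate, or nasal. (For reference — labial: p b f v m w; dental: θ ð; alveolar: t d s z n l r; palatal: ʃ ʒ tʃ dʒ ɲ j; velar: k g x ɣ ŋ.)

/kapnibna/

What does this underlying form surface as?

/n/ after /p/ (labial) → [m]
/n/ after /b/ (labial) → [m]

[kapmibma]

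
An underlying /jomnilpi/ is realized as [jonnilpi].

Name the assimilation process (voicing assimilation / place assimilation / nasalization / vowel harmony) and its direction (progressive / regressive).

place assimilation, regressive

/m/→[n].
Each target copies a feature from the following segment, so the direction is regressive.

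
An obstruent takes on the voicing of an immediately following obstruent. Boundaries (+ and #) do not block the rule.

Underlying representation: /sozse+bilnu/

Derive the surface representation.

[sosse+bilnu]

/z/ before /s/ (voiceless) → [s]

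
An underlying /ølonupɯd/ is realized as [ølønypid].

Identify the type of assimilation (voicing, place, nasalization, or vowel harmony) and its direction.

vowel harmony, progressive

/o/→[ø] /u/→[y] /ɯ/→[i].
Vowels agree with the first vowel, so the harmony is progressive.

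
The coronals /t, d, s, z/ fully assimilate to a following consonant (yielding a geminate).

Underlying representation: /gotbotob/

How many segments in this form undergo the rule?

/t/ before /b/ → [b] (total assimilation)
1 segment changes.

1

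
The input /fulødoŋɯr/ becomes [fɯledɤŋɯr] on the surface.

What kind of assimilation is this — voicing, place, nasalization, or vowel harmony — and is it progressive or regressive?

/u/→[ɯ] /ø/→[e] /o/→[ɤ].
Vowels agree with the last vowel, so the harmony is regressive.

vowel harmony, regressive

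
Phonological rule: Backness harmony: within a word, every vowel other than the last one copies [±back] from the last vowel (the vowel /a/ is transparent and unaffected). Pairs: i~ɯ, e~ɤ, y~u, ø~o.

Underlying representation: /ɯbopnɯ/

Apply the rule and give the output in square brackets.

no segment meets the rule's conditions; no change.

[ɯbopnɯ]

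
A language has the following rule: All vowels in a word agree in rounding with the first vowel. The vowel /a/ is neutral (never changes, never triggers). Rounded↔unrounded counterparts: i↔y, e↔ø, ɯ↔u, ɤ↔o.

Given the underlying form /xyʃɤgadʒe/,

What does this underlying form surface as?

[xyʃogadʒø]

/ɤ/ harmonizes with /y/ ([+round]) → [o]
/e/ harmonizes with /y/ ([+round]) → [ø]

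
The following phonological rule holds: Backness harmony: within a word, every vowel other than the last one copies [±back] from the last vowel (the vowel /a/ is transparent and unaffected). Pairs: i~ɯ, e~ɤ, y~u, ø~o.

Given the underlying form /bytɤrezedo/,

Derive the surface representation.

/y/ harmonizes with /o/ ([+back]) → [u]
/e/ harmonizes with /o/ ([+back]) → [ɤ]
/e/ harmonizes with /o/ ([+back]) → [ɤ]

[butɤrɤzɤdo]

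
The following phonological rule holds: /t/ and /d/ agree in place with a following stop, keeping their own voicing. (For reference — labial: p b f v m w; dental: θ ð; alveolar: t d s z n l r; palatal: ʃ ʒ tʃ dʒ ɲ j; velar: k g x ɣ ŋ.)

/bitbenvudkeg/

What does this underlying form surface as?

/t/ before /b/ (labial) → [p]
/d/ before /k/ (velar) → [g]

[bipbenvugkeg]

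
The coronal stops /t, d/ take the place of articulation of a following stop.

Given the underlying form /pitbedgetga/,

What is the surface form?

/t/ before /b/ (labial) → [p]
/d/ before /g/ (velar) → [g]
/t/ before /g/ (velar) → [k]

[pipbeggekga]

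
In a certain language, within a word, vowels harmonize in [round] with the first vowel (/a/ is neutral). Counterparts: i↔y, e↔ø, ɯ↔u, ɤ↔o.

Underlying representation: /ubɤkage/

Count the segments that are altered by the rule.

/ɤ/ harmonizes with /u/ ([+round]) → [o]
/e/ harmonizes with /u/ ([+round]) → [ø]
2 segments change.

2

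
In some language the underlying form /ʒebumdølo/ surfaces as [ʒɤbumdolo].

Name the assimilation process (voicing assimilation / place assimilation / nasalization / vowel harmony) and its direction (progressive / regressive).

/e/→[ɤ] /ø/→[o].
Vowels agree with the last vowel, so the harmony is regressive.

vowel harmony, regressive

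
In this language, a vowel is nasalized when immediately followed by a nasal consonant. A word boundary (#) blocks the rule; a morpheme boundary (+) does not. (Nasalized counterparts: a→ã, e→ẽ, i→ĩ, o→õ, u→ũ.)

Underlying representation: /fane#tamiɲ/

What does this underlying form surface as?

/a/ before nasal /n/ → [ã]
/a/ before nasal /m/ → [ã]
/i/ before nasal /ɲ/ → [ĩ]

[fãne#tãmĩɲ]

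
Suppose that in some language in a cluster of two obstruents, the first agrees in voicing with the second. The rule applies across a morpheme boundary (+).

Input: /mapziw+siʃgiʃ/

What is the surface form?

[mabziw+siʒgiʃ]

/p/ before /z/ (voiced) → [b]
/ʃ/ before /g/ (voiced) → [ʒ]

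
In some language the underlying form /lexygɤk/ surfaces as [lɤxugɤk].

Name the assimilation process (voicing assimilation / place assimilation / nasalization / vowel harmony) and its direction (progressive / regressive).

/e/→[ɤ] /y/→[u].
Vowels agree with the last vowel, so the harmony is regressive.

vowel harmony, regressive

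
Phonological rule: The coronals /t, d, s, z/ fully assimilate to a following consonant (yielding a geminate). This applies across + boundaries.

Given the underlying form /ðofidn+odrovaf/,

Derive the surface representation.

[ðofinn+orrovaf]

/d/ before /n/ → [n] (total assimilation)
/d/ before /r/ → [r] (total assimilation)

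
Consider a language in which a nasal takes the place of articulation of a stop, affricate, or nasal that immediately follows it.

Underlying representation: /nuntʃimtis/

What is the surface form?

[nuɲtʃintis]

/n/ before /tʃ/ (palatal) → [ɲ]
/m/ before /t/ (alveolar) → [n]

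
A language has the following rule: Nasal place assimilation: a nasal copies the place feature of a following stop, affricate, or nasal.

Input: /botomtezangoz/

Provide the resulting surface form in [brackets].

[botontezaŋgoz]

/m/ before /t/ (alveolar) → [n]
/n/ before /g/ (velar) → [ŋ]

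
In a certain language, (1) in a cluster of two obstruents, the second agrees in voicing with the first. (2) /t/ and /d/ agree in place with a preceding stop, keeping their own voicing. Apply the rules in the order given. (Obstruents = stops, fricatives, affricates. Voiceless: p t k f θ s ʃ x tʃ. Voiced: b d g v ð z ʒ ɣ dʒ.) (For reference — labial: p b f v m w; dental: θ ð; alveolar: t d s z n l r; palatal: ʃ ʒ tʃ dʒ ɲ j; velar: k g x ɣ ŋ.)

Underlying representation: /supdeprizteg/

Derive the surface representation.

[suppeprizdeg]

Rule 1: /d/ after /p/ (voiceless) → [t]
Rule 1: /t/ after /z/ (voiced) → [d]
After rule 1: supteprizdeg
Rule 2: /t/ after /p/ (labial) → [p]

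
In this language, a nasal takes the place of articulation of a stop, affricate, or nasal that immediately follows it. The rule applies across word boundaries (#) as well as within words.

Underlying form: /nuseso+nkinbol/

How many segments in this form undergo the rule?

/n/ before /k/ (velar) → [ŋ]
/n/ before /b/ (labial) → [m]
2 segments change.

2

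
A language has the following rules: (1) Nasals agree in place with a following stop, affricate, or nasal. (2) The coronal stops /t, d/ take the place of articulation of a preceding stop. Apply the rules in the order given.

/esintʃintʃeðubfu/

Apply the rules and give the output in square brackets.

[esiɲtʃiɲtʃeðubfu]

Rule 1: /n/ before /tʃ/ (palatal) → [ɲ]
Rule 1: /n/ before /tʃ/ (palatal) → [ɲ]
After rule 1: esiɲtʃiɲtʃeðubfu
Rule 2: no segment meets the rule's conditions; no change.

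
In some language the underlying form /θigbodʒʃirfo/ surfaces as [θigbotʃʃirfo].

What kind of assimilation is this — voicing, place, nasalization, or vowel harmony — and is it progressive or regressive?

/dʒ/→[tʃ].
Each target copies a feature from the following segment, so the direction is regressive.

voicing assimilation, regressive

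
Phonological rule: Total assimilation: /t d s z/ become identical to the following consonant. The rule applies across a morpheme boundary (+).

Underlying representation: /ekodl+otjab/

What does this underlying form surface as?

/d/ before /l/ → [l] (total assimilation)
/t/ before /j/ → [j] (total assimilation)

[ekoll+ojjab]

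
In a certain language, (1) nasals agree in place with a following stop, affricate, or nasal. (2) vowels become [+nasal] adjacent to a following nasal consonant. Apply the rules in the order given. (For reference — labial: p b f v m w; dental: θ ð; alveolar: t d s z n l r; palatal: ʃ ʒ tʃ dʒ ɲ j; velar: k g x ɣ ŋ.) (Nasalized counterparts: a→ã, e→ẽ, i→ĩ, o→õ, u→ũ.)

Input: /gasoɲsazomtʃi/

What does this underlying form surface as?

Rule 1: /m/ before /tʃ/ (palatal) → [ɲ]
After rule 1: gasoɲsazoɲtʃi
Rule 2: /o/ before nasal /ɲ/ → [õ]
Rule 2: /o/ before nasal /ɲ/ → [õ]

[gasõɲsazõɲtʃi]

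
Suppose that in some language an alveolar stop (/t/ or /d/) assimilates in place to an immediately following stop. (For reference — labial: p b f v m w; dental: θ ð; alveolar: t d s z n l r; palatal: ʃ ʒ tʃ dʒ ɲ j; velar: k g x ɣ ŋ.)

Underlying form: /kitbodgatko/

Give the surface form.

/t/ before /b/ (labial) → [p]
/d/ before /g/ (velar) → [g]
/t/ before /k/ (velar) → [k]

[kipboggakko]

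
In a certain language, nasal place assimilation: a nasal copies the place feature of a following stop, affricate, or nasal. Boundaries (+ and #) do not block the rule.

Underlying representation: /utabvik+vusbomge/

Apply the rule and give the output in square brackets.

[utabvik+vusboŋge]

/m/ before /g/ (velar) → [ŋ]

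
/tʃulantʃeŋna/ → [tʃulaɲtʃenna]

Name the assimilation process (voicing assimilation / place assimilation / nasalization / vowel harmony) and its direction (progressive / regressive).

/n/→[ɲ] /ŋ/→[n].
Each target copies a feature from the following segment, so the direction is regressive.

place assimilation, regressive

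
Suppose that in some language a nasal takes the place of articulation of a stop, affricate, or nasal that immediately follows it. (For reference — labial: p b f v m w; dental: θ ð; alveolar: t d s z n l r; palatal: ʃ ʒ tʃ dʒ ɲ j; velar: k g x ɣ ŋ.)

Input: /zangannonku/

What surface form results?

/n/ before /g/ (velar) → [ŋ]
/n/ before /k/ (velar) → [ŋ]

[zaŋgannoŋku]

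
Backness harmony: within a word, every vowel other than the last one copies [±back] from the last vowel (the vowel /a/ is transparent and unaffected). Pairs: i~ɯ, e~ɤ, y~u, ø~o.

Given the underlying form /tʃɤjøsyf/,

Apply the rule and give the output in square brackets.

[tʃejøsyf]

/ɤ/ harmonizes with /y/ ([-back]) → [e]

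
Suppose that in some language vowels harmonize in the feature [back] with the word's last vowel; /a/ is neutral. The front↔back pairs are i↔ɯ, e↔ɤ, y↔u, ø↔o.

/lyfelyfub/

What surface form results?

/y/ harmonizes with /u/ ([+back]) → [u]
/e/ harmonizes with /u/ ([+back]) → [ɤ]
/y/ harmonizes with /u/ ([+back]) → [u]

[lufɤlufub]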